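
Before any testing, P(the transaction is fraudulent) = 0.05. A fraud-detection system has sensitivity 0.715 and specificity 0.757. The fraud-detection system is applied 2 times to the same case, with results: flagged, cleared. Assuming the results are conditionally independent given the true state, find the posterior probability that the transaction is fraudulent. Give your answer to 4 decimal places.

With H the event that the transaction is fraudulent, the joint likelihood of the observed sequence is P(data|H) = 0.715·0.285 = 0.20377 and P(data|¬H) = 0.243·0.757 = 0.18395.
Bayes: P(H|data) = 0.05·0.20377 / (0.05·0.20377 + 0.95·0.18395) = 0.010189/0.18494 = 0.0551.

Posterior P(H) ≈ 0.0551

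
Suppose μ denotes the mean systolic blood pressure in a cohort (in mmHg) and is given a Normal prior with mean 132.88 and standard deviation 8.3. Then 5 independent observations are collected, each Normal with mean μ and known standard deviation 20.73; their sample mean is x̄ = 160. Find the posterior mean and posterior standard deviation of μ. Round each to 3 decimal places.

Prior precision 1/τ₀² = 1/8.3² = 0.0145159; data precision n/σ² = 5/20.73² = 0.0116351.
Posterior precision = 0.0145159 + 0.0116351 = 0.0261510, giving posterior SD = 1/√0.0261510 = 6.184.
Posterior mean = (0.0145159·132.88 + 0.0116351·160) / 0.0261510 = 144.946.

Posterior mean ≈ 144.946; posterior SD ≈ 6.184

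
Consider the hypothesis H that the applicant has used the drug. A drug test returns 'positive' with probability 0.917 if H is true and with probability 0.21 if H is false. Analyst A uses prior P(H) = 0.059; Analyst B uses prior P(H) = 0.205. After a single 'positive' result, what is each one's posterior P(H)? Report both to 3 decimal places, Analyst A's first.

The likelihood ratio for a 'positive' result is 0.917/0.21 = 4.3667.
Analyst A: prior odds 0.059/0.941 = 0.062699; posterior odds 0.27379; posterior probability 0.215.
Analyst B: prior odds 0.205/0.795 = 0.25786; posterior odds 1.1260; posterior probability 0.530.

Analyst A: 0.215; Analyst B: 0.530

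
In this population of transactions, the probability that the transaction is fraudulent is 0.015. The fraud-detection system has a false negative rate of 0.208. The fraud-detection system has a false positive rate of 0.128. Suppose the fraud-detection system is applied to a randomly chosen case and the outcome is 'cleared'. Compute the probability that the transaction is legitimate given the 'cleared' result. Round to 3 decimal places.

P(¬H | E) ≈ 0.996

Write H for 'the transaction is fraudulent'. Prior odds H:¬H = 0.015/0.985 = 0.015228. For the 'cleared' outcome, the likelihood ratio is 0.208/0.872 = 0.23853.
Posterior odds = 0.015228 × 0.23853 = 0.0036325, so P(H|E) = 0.0036325/(1+0.0036325) = 0.004. Then P(¬H|E) = 1 − 0.004 = 0.996.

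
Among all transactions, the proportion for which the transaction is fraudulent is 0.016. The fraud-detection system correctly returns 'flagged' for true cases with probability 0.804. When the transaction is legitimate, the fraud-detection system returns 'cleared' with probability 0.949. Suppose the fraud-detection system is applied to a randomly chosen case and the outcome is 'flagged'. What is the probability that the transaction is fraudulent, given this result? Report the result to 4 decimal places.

Write H for 'the transaction is fraudulent'. Prior odds H:¬H = 0.016/0.984 = 0.016260. For the 'flagged' outcome, the likelihood ratio is 0.804/0.051 = 15.765.
Posterior odds = 0.016260 × 15.765 = 0.25634, so P(H|E) = 0.25634/(1+0.25634) = 0.2040.

P(H | E) ≈ 0.2040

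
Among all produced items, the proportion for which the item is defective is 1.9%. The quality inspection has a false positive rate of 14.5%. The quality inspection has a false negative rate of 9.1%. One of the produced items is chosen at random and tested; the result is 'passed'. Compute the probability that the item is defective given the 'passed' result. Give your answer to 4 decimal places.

Let H be the event that the item is defective. P(H) = 0.019, so P(¬H) = 0.981. With E the 'passed' result, P(E|H) = 0.091 and P(E|¬H) = 0.855.
P(E) = 0.091·0.019 + 0.855·0.981 = 0.0017290 + 0.83875 = 0.84048.
By Bayes' theorem, P(H|E) = 0.0017290 / 0.84048 = 0.0021.

P(H | E) ≈ 0.0021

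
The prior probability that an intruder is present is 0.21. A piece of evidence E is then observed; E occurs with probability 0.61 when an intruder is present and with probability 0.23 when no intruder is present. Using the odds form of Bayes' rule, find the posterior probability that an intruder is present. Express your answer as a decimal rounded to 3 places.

Prior odds = 0.21/(1−0.21) = 0.26582.
Likelihood ratio for E = 0.61/0.23 = 2.6522.
Posterior odds = prior odds × LR = 0.70501.
Posterior probability = odds/(1+odds) = 0.70501/1.7050 = 0.413.

Posterior probability ≈ 0.413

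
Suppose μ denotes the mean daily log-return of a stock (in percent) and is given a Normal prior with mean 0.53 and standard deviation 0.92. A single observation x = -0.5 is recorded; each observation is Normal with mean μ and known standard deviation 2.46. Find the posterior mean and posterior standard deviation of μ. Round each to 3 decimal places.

Posterior mean ≈ 0.404; posterior SD ≈ 0.862

Prior precision 1/τ₀² = 1/0.92² = 1.18147; data precision n/σ² = 1/2.46² = 0.165246.
Posterior precision = 1.18147 + 0.165246 = 1.34672, giving posterior SD = 1/√1.34672 = 0.862.
Posterior mean = (1.18147·0.53 + 0.165246·-0.5) / 1.34672 = 0.404.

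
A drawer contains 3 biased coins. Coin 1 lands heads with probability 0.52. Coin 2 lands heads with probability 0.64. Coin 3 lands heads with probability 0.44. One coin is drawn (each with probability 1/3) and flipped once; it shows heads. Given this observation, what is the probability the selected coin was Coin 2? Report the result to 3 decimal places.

P(heads|C1) = 0.52; P(heads|C2) = 0.64; P(heads|C3) = 0.44.
Prior × likelihood for each source: 0.333333·0.52=0.1733, 0.333333·0.64=0.2133, 0.333333·0.44=0.1467. Summing gives P(heads) = 0.53333.
P(Coin 2 | heads) = 0.2133 / 0.53333 = 0.400.

Posterior probability ≈ 0.400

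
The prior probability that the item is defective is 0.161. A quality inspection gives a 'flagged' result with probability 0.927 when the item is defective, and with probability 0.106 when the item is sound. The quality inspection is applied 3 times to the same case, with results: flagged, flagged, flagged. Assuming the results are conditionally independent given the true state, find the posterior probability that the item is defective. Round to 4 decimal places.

With H the event that the item is defective, the joint likelihood of the observed sequence is P(data|H) = 0.927·0.927·0.927 = 0.79660 and P(data|¬H) = 0.106·0.106·0.106 = 0.0011910.
Bayes: P(H|data) = 0.161·0.79660 / (0.161·0.79660 + 0.839·0.0011910) = 0.12825/0.12925 = 0.9923.

Posterior P(H) ≈ 0.9923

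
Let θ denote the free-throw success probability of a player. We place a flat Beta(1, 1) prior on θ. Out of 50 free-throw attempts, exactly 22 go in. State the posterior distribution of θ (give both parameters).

The binomial likelihood is conjugate to the Beta prior: with 22 successes and 28 failures, the posterior is Beta(1+22, 1+28) = Beta(23, 29).

Posterior: Beta(23, 29)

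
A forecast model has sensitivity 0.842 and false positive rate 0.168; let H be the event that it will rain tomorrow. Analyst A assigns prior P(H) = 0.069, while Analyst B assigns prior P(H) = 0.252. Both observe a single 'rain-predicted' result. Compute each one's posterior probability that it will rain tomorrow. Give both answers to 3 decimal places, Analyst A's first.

Analyst A: 0.271; Analyst B: 0.628

The likelihood ratio for a 'rain-predicted' result is 0.842/0.168 = 5.0119.
Analyst A: prior odds 0.069/0.931 = 0.074114; posterior odds 0.37145; posterior probability 0.271.
Analyst B: prior odds 0.252/0.748 = 0.33690; posterior odds 1.6885; posterior probability 0.628.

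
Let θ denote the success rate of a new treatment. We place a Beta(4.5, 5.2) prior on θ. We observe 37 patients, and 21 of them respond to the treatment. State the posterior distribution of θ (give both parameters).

Observing 21 successes and 16 failures updates Beta(4.5, 5.2) by adding the success and failure counts to the two shape parameters: α = 4.5+21 = 25.5, β = 5.2+16 = 21.2.

Posterior: Beta(25.5, 21.2)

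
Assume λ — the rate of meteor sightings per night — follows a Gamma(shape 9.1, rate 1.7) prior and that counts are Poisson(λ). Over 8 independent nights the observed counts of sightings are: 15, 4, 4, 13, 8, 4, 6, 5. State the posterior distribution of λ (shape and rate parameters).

Posterior: Gamma(shape=68.1, rate=9.7)

The Poisson likelihood adds the total count to the shape and the number of exposure periods to the rate. Here ∑xᵢ = 59 and n = 8, so shape 9.1→68.1 and rate 1.7→9.7.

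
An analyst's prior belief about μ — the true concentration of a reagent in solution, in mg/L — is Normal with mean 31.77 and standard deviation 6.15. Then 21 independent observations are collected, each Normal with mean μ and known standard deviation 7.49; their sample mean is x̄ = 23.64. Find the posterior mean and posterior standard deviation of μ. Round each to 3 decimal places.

With known σ, the Normal prior is conjugate. Weight on the data is w = (n/σ²)/(n/σ² + 1/τ₀²) = 0.374331/(0.374331+0.0264393) = 0.93403.
Posterior mean = w·x̄ + (1−w)·μ₀ = 0.93403·23.64 + 0.065971·31.77 = 24.176. Posterior variance = 1/(0.374331+0.0264393) = 2.49520, so SD = 1.580.

Posterior mean ≈ 24.176; posterior SD ≈ 1.580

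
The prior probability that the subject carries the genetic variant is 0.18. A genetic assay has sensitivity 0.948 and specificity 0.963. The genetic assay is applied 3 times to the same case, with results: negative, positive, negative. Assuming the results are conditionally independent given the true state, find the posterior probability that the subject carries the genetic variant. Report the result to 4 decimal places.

Posterior P(H) ≈ 0.0161

Let H be the event that the subject carries the genetic variant; start with P(H) = 0.18. P('positive'|H) = 0.948, P('positive'|¬H) = 0.037.
Update on result 1 ('negative'): P(H) ← 0.052·0.1800 / (0.052·0.1800 + 0.963·0.8200) = 0.0093600/0.79902 = 0.0117.
Update on result 2 ('positive'): P(H) ← 0.948·0.0117 / (0.948·0.0117 + 0.037·0.9883) = 0.011105/0.047672 = 0.2330.
Update on result 3 ('negative'): P(H) ← 0.052·0.2330 / (0.052·0.2330 + 0.963·0.7670) = 0.012113/0.75078 = 0.0161.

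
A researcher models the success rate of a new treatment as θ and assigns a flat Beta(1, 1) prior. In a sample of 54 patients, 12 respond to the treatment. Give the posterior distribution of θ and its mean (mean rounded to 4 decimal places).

Posterior: Beta(13, 43); mean ≈ 0.2321

The binomial likelihood is conjugate to the Beta prior: with 12 successes and 42 failures, the posterior is Beta(1+12, 1+42) = Beta(13, 43).
E[θ | data] = 13/(13+43) = 0.2321.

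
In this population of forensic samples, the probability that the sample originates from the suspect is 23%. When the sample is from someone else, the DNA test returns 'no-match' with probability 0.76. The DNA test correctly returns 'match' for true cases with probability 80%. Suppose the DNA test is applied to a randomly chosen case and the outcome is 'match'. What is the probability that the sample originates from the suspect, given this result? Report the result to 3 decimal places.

Let H be the event that the sample originates from the suspect. P(H) = 0.23, so P(¬H) = 0.77. With E the 'match' result, P(E|H) = 0.8 and P(E|¬H) = 0.24.
P(E) = 0.8·0.23 + 0.24·0.77 = 0.18400 + 0.18480 = 0.36880.
By Bayes' theorem, P(H|E) = 0.18400 / 0.36880 = 0.499.

P(H | E) ≈ 0.499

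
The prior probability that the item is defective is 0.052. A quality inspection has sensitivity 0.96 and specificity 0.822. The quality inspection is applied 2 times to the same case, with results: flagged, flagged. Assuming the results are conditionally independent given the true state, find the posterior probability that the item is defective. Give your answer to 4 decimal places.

Posterior P(H) ≈ 0.6147

Let H be the event that the item is defective; start with P(H) = 0.052. P('flagged'|H) = 0.96, P('flagged'|¬H) = 0.178.
Update on result 1 ('flagged'): P(H) ← 0.96·0.0520 / (0.96·0.0520 + 0.178·0.9480) = 0.049920/0.21866 = 0.2283.
Update on result 2 ('flagged'): P(H) ← 0.96·0.2283 / (0.96·0.2283 + 0.178·0.7717) = 0.21916/0.35653 = 0.6147.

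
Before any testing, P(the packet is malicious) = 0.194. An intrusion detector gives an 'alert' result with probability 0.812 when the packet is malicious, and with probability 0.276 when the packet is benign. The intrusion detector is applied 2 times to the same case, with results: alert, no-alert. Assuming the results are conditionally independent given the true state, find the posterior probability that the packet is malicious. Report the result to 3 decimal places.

With H the event that the packet is malicious, the joint likelihood of the observed sequence is P(data|H) = 0.812·0.188 = 0.15266 and P(data|¬H) = 0.276·0.724 = 0.19982.
Bayes: P(H|data) = 0.194·0.15266 / (0.194·0.15266 + 0.806·0.19982) = 0.029615/0.19067 = 0.1553.

Posterior P(H) ≈ 0.155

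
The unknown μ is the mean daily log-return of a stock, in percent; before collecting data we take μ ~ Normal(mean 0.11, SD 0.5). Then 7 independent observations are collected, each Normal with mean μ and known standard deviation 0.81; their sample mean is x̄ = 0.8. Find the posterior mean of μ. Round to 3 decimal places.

Posterior mean ≈ 0.612

Prior precision 1/τ₀² = 1/0.5² = 4.00000; data precision n/σ² = 7/0.81² = 10.6691.
Posterior precision = 4.00000 + 10.6691 = 14.6691.
Posterior mean = (4.00000·0.11 + 10.6691·0.8) / 14.6691 = 0.612.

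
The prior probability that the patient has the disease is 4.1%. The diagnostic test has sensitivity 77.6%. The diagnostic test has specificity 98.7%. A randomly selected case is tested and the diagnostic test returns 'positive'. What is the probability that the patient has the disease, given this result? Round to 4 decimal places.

P(H | E) ≈ 0.7185

Write H for 'the patient has the disease'. Prior odds H:¬H = 0.041/0.959 = 0.042753. For the 'positive' outcome, the likelihood ratio is 0.776/0.013 = 59.692.
Posterior odds = 0.042753 × 59.692 = 2.5520, so P(H|E) = 2.5520/(1+2.5520) = 0.7185.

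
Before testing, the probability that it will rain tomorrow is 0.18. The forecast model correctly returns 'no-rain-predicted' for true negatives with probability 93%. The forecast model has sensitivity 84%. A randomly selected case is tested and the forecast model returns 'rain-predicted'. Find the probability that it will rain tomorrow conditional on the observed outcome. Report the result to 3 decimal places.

P(H | E) ≈ 0.725

Write H for 'it will rain tomorrow'. Prior odds H:¬H = 0.18/0.82 = 0.21951. For the 'rain-predicted' outcome, the likelihood ratio is 0.84/0.07 = 12.000.
Posterior odds = 0.21951 × 12.000 = 2.6341, so P(H|E) = 2.6341/(1+2.6341) = 0.725.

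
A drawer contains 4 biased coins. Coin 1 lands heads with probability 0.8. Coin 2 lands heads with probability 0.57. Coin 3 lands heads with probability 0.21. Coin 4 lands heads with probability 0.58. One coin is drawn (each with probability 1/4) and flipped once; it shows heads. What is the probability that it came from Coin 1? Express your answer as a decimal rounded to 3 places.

Posterior probability ≈ 0.370

P(heads|C1) = 0.8; P(heads|C2) = 0.57; P(heads|C3) = 0.21; P(heads|C4) = 0.58.
Prior × likelihood for each source: 0.25·0.8=0.2000, 0.25·0.57=0.1425, 0.25·0.21=0.05250, 0.25·0.58=0.1450. Summing gives P(heads) = 0.54000.
P(Coin 1 | heads) = 0.2000 / 0.54000 = 0.370.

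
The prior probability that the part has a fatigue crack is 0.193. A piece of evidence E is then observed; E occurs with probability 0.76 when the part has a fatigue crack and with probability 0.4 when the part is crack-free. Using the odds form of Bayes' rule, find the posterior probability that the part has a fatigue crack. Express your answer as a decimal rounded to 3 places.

Posterior probability ≈ 0.312

Prior odds = 0.193/(1−0.193) = 0.23916.
Likelihood ratio for E = 0.76/0.4 = 1.9000.
Posterior odds = prior odds × LR = 0.45440.
Posterior probability = odds/(1+odds) = 0.45440/1.4544 = 0.312.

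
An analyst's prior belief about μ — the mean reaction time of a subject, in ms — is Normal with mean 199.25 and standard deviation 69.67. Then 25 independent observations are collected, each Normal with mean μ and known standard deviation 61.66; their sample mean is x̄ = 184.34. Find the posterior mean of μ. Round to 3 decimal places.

Posterior mean ≈ 184.793

With known σ, the Normal prior is conjugate. Weight on the data is w = (n/σ²)/(n/σ² + 1/τ₀²) = 0.00657556/(0.00657556+0.00020602) = 0.96962.
Posterior mean = w·x̄ + (1−w)·μ₀ = 0.96962·184.34 + 0.030379·199.25 = 184.793.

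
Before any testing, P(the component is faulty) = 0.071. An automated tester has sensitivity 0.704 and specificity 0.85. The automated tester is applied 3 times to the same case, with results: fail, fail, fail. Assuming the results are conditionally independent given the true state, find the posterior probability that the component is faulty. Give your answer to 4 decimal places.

Posterior P(H) ≈ 0.8877

Let H be the event that the component is faulty; start with P(H) = 0.071. P('fail'|H) = 0.704, P('fail'|¬H) = 0.15.
Update on result 1 ('fail'): P(H) ← 0.704·0.0710 / (0.704·0.0710 + 0.15·0.9290) = 0.049984/0.18933 = 0.2640.
Update on result 2 ('fail'): P(H) ← 0.704·0.2640 / (0.704·0.2640 + 0.15·0.7360) = 0.18586/0.29626 = 0.6273.
Update on result 3 ('fail'): P(H) ← 0.704·0.6273 / (0.704·0.6273 + 0.15·0.3727) = 0.44165/0.49755 = 0.8877.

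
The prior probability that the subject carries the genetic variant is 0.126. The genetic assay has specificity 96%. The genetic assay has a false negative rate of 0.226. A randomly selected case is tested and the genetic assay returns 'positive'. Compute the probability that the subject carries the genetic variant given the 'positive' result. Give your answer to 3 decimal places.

Write H for 'the subject carries the genetic variant'. Prior odds H:¬H = 0.126/0.874 = 0.14416. For the 'positive' outcome, the likelihood ratio is 0.774/0.04 = 19.350.
Posterior odds = 0.14416 × 19.350 = 2.7896, so P(H|E) = 2.7896/(1+2.7896) = 0.736.

P(H | E) ≈ 0.736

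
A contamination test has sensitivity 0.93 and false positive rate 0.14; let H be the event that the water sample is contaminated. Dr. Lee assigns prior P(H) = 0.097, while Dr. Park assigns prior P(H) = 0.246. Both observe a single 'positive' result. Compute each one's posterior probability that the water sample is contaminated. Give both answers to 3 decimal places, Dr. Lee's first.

Dr. Lee: 0.416; Dr. Park: 0.684

P('+'|H) = 0.93, P('+'|¬H) = 0.14.
Dr. Lee: numerator 0.93·0.097 = 0.090210; evidence = 0.090210+0.14·0.903 = 0.21663; posterior = 0.416.
Dr. Park: numerator 0.93·0.246 = 0.22878; evidence = 0.22878+0.14·0.754 = 0.33434; posterior = 0.684.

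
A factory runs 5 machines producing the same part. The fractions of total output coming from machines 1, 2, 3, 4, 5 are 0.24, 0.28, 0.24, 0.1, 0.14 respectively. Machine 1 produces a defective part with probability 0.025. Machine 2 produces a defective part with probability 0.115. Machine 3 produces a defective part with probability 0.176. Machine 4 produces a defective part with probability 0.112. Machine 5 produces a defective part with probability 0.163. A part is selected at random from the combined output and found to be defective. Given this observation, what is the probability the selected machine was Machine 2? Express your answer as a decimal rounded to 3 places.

Posterior probability ≈ 0.281

P(defective|M1) = 0.025; P(defective|M2) = 0.115; P(defective|M3) = 0.176; P(defective|M4) = 0.112; P(defective|M5) = 0.163.
Prior × likelihood for each source: 0.24·0.025=0.006000, 0.28·0.115=0.03220, 0.24·0.176=0.04224, 0.1·0.112=0.01120, 0.14·0.163=0.02282. Summing gives P(defective) = 0.11446.
P(Machine 2 | defective) = 0.03220 / 0.11446 = 0.281.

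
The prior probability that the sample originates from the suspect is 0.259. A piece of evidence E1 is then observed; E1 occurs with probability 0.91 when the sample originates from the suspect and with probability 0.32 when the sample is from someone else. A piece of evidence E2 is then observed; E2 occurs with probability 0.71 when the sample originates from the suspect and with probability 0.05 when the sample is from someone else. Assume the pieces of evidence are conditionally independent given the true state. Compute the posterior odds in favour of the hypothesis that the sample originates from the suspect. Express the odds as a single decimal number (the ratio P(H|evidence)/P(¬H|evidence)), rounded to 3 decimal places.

Posterior odds ≈ 14.114

Prior odds = 0.259/(1−0.259) = 0.34953.
Likelihood ratio for E1 = 0.91/0.32 = 2.8438.
Likelihood ratio for E2 = 0.71/0.05 = 14.200.
Posterior odds = prior odds × LR₁ × LR₂ = 14.114.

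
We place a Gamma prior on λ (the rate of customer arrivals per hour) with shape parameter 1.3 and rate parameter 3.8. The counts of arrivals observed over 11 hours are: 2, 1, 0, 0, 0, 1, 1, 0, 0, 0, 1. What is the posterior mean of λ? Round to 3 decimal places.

Posterior mean ≈ 0.493

Total count ∑xᵢ = 6 over n = 11 hours.
Gamma is conjugate to the Poisson likelihood: posterior is Gamma(shape = 1.3+6 = 7.3, rate = 3.8+11 = 14.8).
E[λ | data] = 7.3/14.8 = 0.493.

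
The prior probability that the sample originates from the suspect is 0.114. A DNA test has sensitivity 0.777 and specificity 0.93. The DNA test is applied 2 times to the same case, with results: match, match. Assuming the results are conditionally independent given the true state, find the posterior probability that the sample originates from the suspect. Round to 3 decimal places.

Posterior P(H) ≈ 0.941

Let H be the event that the sample originates from the suspect; start with P(H) = 0.114. P('match'|H) = 0.777, P('match'|¬H) = 0.07.
Update on result 1 ('match'): P(H) ← 0.777·0.1140 / (0.777·0.1140 + 0.07·0.8860) = 0.088578/0.15060 = 0.5882.
Update on result 2 ('match'): P(H) ← 0.777·0.5882 / (0.777·0.5882 + 0.07·0.4118) = 0.45701/0.48584 = 0.9407.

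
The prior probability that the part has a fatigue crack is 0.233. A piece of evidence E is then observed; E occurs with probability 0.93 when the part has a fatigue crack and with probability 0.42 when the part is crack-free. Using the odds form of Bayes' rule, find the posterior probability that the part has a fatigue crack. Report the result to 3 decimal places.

Posterior probability ≈ 0.402

Prior odds = 0.233/(1−0.233) = 0.30378.
Likelihood ratio for E = 0.93/0.42 = 2.2143.
Posterior odds = prior odds × LR = 0.67266.
Posterior probability = odds/(1+odds) = 0.67266/1.6727 = 0.402.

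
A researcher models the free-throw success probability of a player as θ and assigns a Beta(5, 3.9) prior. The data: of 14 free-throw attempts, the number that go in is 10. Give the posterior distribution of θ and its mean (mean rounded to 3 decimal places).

The binomial likelihood is conjugate to the Beta prior: with 10 successes and 4 failures, the posterior is Beta(5+10, 3.9+4) = Beta(15, 7.9).
Posterior mean = α/(α+β) = 15/22.9 = 0.655.

Posterior: Beta(15, 7.9); mean ≈ 0.655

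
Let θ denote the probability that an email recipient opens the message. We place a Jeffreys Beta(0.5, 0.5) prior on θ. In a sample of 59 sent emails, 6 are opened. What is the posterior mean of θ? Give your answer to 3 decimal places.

The binomial likelihood is conjugate to the Beta prior: with 6 successes and 53 failures, the posterior is Beta(0.5+6, 0.5+53) = Beta(6.5, 53.5).
Posterior mean = α/(α+β) = 6.5/60 = 0.108.

Posterior mean ≈ 0.108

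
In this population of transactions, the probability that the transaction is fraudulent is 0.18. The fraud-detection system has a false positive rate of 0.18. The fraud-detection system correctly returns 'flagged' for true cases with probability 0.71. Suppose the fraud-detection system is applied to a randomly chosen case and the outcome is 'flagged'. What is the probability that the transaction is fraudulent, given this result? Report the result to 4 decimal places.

Write H for 'the transaction is fraudulent'. Prior odds H:¬H = 0.18/0.82 = 0.21951. For the 'flagged' outcome, the likelihood ratio is 0.71/0.18 = 3.9444.
Posterior odds = 0.21951 × 3.9444 = 0.86585, so P(H|E) = 0.86585/(1+0.86585) = 0.4641.

P(H | E) ≈ 0.4641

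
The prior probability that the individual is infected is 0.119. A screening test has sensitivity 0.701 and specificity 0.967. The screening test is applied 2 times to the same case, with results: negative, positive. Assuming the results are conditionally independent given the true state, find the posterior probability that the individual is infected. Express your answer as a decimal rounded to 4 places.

Let H be the event that the individual is infected; start with P(H) = 0.119. P('positive'|H) = 0.701, P('positive'|¬H) = 0.033.
Update on result 1 ('negative'): P(H) ← 0.299·0.1190 / (0.299·0.1190 + 0.967·0.8810) = 0.035581/0.88751 = 0.0401.
Update on result 2 ('positive'): P(H) ← 0.701·0.0401 / (0.701·0.0401 + 0.033·0.9599) = 0.028104/0.059781 = 0.4701.

Posterior P(H) ≈ 0.4701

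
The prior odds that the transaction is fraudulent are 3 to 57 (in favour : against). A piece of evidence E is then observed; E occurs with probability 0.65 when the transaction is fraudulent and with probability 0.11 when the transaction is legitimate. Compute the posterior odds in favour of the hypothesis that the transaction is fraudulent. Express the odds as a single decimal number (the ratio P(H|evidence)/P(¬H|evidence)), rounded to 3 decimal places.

Posterior odds ≈ 0.311

Prior odds = 3/57 = 0.052632. In log-odds, ln(0.052632) = -2.9444.
Add log likelihood ratio: ln(5.9091) = 1.7765.
Posterior log-odds = -1.1679, so posterior odds = exp(-1.1679) = 0.31100.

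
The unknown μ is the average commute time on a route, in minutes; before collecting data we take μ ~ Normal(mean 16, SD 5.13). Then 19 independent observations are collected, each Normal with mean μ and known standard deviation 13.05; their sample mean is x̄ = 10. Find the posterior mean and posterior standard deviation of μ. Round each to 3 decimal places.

Posterior mean ≈ 11.524; posterior SD ≈ 2.586

With known σ, the Normal prior is conjugate. Weight on the data is w = (n/σ²)/(n/σ² + 1/τ₀²) = 0.111566/(0.111566+0.0379984) = 0.74594.
Posterior mean = w·x̄ + (1−w)·μ₀ = 0.74594·10 + 0.25406·16 = 11.524. Posterior variance = 1/(0.111566+0.0379984) = 6.68607, so SD = 2.586.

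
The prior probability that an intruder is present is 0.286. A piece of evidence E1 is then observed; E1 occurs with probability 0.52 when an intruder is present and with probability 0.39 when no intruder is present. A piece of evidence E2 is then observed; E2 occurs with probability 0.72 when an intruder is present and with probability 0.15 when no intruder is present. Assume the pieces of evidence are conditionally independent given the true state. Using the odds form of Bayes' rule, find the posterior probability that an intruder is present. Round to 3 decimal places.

Posterior probability ≈ 0.719

Prior odds = 0.286/(1−0.286) = 0.40056. In log-odds, ln(0.40056) = -0.91489.
Add log likelihood ratios: ln(1.3333) + ln(4.8000) = 1.8563.
Posterior log-odds = 0.94141, so posterior odds = exp(0.94141) = 2.5636. Converting, P(H|E) = 2.5636/3.5636 = 0.719.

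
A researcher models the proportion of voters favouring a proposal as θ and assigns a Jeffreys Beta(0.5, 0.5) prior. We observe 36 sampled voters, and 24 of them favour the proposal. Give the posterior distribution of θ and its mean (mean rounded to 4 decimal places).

Posterior: Beta(24.5, 12.5); mean ≈ 0.6622

Observing 24 successes and 12 failures updates Beta(0.5, 0.5) by adding the success and failure counts to the two shape parameters: α = 0.5+24 = 24.5, β = 0.5+12 = 12.5.
E[θ | data] = 24.5/(24.5+12.5) = 0.6622.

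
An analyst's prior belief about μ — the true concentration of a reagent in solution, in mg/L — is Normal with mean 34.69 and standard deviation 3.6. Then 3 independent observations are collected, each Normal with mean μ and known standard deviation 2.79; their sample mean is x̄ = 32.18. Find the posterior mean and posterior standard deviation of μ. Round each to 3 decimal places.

Posterior mean ≈ 32.599; posterior SD ≈ 1.470

Prior precision 1/τ₀² = 1/3.6² = 0.0771605; data precision n/σ² = 3/2.79² = 0.385401.
Posterior precision = 0.0771605 + 0.385401 = 0.462562, giving posterior SD = 1/√0.462562 = 1.470.
Posterior mean = (0.0771605·34.69 + 0.385401·32.18) / 0.462562 = 32.599.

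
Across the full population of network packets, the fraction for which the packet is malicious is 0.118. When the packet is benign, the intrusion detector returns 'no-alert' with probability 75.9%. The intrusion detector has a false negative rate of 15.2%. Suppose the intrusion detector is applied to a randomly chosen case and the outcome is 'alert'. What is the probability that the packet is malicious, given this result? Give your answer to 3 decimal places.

Write H for 'the packet is malicious'. Prior odds H:¬H = 0.118/0.882 = 0.13379. For the 'alert' outcome, the likelihood ratio is 0.848/0.241 = 3.5187.
Posterior odds = 0.13379 × 3.5187 = 0.47075, so P(H|E) = 0.47075/(1+0.47075) = 0.320.

P(H | E) ≈ 0.320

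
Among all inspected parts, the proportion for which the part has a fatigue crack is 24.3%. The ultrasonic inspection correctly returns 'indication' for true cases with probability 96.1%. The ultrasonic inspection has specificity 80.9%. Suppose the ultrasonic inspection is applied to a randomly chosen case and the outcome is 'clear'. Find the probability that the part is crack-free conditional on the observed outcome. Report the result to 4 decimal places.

Let H be the event that the part has a fatigue crack. P(H) = 0.243, so P(¬H) = 0.757. With E the 'clear' result, P(E|H) = 0.039 and P(E|¬H) = 0.809.
P(E) = 0.039·0.243 + 0.809·0.757 = 0.0094770 + 0.61241 = 0.62189.
By Bayes' theorem, P(H|E) = 0.0094770 / 0.62189 = 0.0152. Hence P(¬H|E) = 1 − 0.0152 = 0.9848.

P(¬H | E) ≈ 0.9848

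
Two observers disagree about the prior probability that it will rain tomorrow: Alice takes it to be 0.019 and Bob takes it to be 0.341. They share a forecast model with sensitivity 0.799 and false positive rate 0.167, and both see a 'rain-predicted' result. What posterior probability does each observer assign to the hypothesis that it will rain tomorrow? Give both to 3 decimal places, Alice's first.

The likelihood ratio for a 'rain-predicted' result is 0.799/0.167 = 4.7844.
Alice: prior odds 0.019/0.981 = 0.019368; posterior odds 0.092665; posterior probability 0.085.
Bob: prior odds 0.341/0.659 = 0.51745; posterior odds 2.4757; posterior probability 0.712.

Alice: 0.085; Bob: 0.712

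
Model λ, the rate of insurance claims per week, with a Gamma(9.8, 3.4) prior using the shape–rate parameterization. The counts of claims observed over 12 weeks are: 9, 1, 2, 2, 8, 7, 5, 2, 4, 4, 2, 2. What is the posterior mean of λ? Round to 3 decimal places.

Posterior mean ≈ 3.753

The Poisson likelihood adds the total count to the shape and the number of exposure periods to the rate. Here ∑xᵢ = 48 and n = 12, so shape 9.8→57.8 and rate 3.4→15.4.
Posterior mean = shape/rate = 57.8/15.4 = 3.753.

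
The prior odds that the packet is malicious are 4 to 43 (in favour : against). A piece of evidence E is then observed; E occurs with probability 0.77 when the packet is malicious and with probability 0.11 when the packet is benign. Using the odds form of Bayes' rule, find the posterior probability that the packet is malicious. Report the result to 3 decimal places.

Posterior probability ≈ 0.394

Prior odds = 4/43 = 0.093023.
Likelihood ratio for E = 0.77/0.11 = 7.0000.
Posterior odds = prior odds × LR = 0.65116.
Posterior probability = odds/(1+odds) = 0.65116/1.6512 = 0.394.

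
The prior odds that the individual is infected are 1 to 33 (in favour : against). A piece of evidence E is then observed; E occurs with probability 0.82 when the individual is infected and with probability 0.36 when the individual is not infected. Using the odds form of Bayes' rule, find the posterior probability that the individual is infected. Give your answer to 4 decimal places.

Posterior probability ≈ 0.0646

Prior odds = 1/33 = 0.030303.
Likelihood ratio for E = 0.82/0.36 = 2.2778.
Posterior odds = prior odds × LR = 0.069024.
Posterior probability = odds/(1+odds) = 0.069024/1.0690 = 0.0646.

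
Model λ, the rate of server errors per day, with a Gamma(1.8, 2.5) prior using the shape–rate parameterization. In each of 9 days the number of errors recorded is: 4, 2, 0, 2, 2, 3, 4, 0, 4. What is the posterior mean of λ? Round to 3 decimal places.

Posterior mean ≈ 1.983

The Poisson likelihood adds the total count to the shape and the number of exposure periods to the rate. Here ∑xᵢ = 21 and n = 9, so shape 1.8→22.8 and rate 2.5→11.5.
E[λ | data] = 22.8/11.5 = 1.983.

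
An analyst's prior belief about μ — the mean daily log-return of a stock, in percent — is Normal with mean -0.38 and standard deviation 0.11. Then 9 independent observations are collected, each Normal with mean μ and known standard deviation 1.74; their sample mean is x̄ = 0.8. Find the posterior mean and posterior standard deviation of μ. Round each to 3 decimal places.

Posterior mean ≈ -0.339; posterior SD ≈ 0.108

With known σ, the Normal prior is conjugate. Weight on the data is w = (n/σ²)/(n/σ² + 1/τ₀²) = 2.97265/(2.97265+82.6446) = 0.034720.
Posterior mean = w·x̄ + (1−w)·μ₀ = 0.034720·0.8 + 0.96528·-0.38 = -0.339. Posterior variance = 1/(2.97265+82.6446) = 0.0116799, so SD = 0.108.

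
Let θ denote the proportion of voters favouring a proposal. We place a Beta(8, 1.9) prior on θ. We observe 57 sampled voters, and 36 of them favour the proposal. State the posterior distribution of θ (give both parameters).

The binomial likelihood is conjugate to the Beta prior: with 36 successes and 21 failures, the posterior is Beta(8+36, 1.9+21) = Beta(44, 22.9).

Posterior: Beta(44, 22.9)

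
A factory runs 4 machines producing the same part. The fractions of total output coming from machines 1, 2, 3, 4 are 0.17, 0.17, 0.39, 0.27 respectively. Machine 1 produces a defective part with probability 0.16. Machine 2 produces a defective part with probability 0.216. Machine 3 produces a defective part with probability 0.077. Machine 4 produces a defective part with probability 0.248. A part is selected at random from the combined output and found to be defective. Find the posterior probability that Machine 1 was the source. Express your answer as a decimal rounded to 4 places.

Posterior probability ≈ 0.1690

P(defective|M1) = 0.16; P(defective|M2) = 0.216; P(defective|M3) = 0.077; P(defective|M4) = 0.248.
Prior × likelihood for each source: 0.17·0.16=0.02720, 0.17·0.216=0.03672, 0.39·0.077=0.03003, 0.27·0.248=0.06696. Summing gives P(defective) = 0.16091.
P(Machine 1 | defective) = 0.02720 / 0.16091 = 0.1690.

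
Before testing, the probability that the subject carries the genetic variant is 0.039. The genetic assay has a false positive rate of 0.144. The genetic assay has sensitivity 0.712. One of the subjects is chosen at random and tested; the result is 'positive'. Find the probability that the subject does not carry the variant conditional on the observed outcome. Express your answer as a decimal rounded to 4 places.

P(¬H | E) ≈ 0.8329

Write H for 'the subject carries the genetic variant'. Prior odds H:¬H = 0.039/0.961 = 0.040583. For the 'positive' outcome, the likelihood ratio is 0.712/0.144 = 4.9444.
Posterior odds = 0.040583 × 4.9444 = 0.20066, so P(H|E) = 0.20066/(1+0.20066) = 0.1671. Then P(¬H|E) = 1 − 0.1671 = 0.8329.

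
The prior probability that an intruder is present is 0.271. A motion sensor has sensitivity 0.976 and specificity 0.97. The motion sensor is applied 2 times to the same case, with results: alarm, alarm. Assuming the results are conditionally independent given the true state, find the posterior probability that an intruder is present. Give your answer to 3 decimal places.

With H the event that an intruder is present, the joint likelihood of the observed sequence is P(data|H) = 0.976·0.976 = 0.95258 and P(data|¬H) = 0.03·0.03 = 0.00090000.
Bayes: P(H|data) = 0.271·0.95258 / (0.271·0.95258 + 0.729·0.00090000) = 0.25815/0.25880 = 0.9975.

Posterior P(H) ≈ 0.997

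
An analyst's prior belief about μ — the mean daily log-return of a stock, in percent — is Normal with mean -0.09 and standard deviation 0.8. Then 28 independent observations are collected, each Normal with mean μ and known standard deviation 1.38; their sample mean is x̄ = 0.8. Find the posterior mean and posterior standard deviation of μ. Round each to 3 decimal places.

With known σ, the Normal prior is conjugate. Weight on the data is w = (n/σ²)/(n/σ² + 1/τ₀²) = 14.7028/(14.7028+1.56250) = 0.90394.
Posterior mean = w·x̄ + (1−w)·μ₀ = 0.90394·0.8 + 0.096063·-0.09 = 0.715. Posterior variance = 1/(14.7028+1.56250) = 0.0614806, so SD = 0.248.

Posterior mean ≈ 0.715; posterior SD ≈ 0.248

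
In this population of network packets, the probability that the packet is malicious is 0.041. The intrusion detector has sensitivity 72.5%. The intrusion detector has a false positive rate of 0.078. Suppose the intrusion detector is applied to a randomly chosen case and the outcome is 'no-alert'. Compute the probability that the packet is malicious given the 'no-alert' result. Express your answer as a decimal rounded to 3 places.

Let H be the event that the packet is malicious. P(H) = 0.041, so P(¬H) = 0.959. With E the 'no-alert' result, P(E|H) = 0.275 and P(E|¬H) = 0.922.
P(E) = 0.275·0.041 + 0.922·0.959 = 0.011275 + 0.88420 = 0.89547.
By Bayes' theorem, P(H|E) = 0.011275 / 0.89547 = 0.013.

P(H | E) ≈ 0.013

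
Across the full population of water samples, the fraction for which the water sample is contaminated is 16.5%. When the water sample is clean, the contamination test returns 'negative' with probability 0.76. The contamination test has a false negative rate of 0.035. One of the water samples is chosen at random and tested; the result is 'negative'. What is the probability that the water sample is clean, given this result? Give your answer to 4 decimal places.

P(¬H | E) ≈ 0.9910

Write H for 'the water sample is contaminated'. Prior odds H:¬H = 0.165/0.835 = 0.19760. For the 'negative' outcome, the likelihood ratio is 0.035/0.76 = 0.046053.
Posterior odds = 0.19760 × 0.046053 = 0.0091002, so P(H|E) = 0.0091002/(1+0.0091002) = 0.0090. Then P(¬H|E) = 1 − 0.0090 = 0.9910.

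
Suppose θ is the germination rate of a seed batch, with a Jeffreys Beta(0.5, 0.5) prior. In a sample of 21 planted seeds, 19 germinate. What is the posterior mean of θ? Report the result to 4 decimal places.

The binomial likelihood is conjugate to the Beta prior: with 19 successes and 2 failures, the posterior is Beta(0.5+19, 0.5+2) = Beta(19.5, 2.5).
Posterior mean = α/(α+β) = 19.5/22 = 0.8864.

Posterior mean ≈ 0.8864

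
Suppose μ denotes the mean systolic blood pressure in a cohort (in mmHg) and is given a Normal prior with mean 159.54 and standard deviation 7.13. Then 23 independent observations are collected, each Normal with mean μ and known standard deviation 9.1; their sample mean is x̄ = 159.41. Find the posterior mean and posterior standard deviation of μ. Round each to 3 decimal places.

Prior precision 1/τ₀² = 1/7.13² = 0.0196708; data precision n/σ² = 23/9.1² = 0.277744.
Posterior precision = 0.0196708 + 0.277744 = 0.297415, giving posterior SD = 1/√0.297415 = 1.834.
Posterior mean = (0.0196708·159.54 + 0.277744·159.41) / 0.297415 = 159.419.

Posterior mean ≈ 159.419; posterior SD ≈ 1.834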